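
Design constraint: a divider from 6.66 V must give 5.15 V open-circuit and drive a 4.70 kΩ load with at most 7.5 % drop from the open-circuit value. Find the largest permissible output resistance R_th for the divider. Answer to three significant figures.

Loading drop = R_th/(R_th + R_L) ≤ 0.0750, so R_th ≤ R_L · ε/(1−ε) = 4.70 kΩ × 0.0750/0.9250 = 381 Ω.

R_th ≤ 381 Ω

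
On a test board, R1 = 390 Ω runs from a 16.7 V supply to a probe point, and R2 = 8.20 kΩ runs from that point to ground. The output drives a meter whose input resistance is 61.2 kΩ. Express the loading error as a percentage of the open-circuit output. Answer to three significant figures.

0.605 %

The divider's output (Thévenin) resistance is R1‖R2 = 372.3 Ω.
Fractional drop under load = R_th/(R_th + R_L) = 372.3 / (372.3 + 61200) = 0.006046.
So the output falls by 0.605 %.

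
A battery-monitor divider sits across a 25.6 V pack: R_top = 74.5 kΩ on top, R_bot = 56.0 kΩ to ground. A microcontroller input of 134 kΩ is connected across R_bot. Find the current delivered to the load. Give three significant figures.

I_L ≈ 0.0662 mA

R_bot‖R_L = 39.49 kΩ; V_out = 25.6 × 39.49/114.0 = 8.869 V.
I_L = V_out / R_L = 8.869 / 134 kΩ = 0.0662 mA.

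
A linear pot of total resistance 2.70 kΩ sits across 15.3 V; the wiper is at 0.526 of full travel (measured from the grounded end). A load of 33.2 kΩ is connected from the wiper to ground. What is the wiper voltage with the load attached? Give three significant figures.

The wiper splits the pot into (1−α)R = 1.280 kΩ above and αR = 1.420 kΩ below.
Lower section ‖ load = 1.362 kΩ.
V_wiper = 15.3 × 1.362/(1.280 + 1.362) = 7.89 V.

V ≈ 7.89 V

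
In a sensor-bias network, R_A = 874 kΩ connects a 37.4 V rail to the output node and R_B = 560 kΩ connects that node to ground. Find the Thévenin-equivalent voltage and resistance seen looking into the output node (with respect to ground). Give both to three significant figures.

V_th is the open-circuit tap voltage: 37.4 × 560/(874 + 560) = 14.6 V.
With the supply zeroed, R_A and R_B appear in parallel from the tap: R_th = R_A‖R_B = (874 × 560)/1434 = 341 kΩ.

V_th = 14.6 V, R_th = 341 kΩ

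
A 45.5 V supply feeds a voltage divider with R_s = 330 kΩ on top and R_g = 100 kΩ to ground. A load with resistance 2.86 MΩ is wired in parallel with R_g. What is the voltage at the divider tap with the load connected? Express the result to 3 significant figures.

The load sits in parallel with R_g: R_g‖R_L = (100 × 2860) / (100 + 2860) = 96.62 kΩ.
V_out = 45.5 × 96.62 / (330 + 96.62) = 45.5 × 96.62/426.6 = 10.3 V.
(Unloaded it would have been 10.6 V.)

V_out ≈ 10.3 V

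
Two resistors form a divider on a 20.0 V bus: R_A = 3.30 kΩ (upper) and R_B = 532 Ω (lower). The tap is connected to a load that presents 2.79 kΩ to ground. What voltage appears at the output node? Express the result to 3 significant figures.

The load sits in parallel with R_B: R_B‖R_L = (532 × 2790) / (532 + 2790) = 446.8 Ω.
V_out = 20.0 × 446.8 / (3300 + 446.8) = 20.0 × 446.8/3747 = 2.38 V.

V_out ≈ 2.38 V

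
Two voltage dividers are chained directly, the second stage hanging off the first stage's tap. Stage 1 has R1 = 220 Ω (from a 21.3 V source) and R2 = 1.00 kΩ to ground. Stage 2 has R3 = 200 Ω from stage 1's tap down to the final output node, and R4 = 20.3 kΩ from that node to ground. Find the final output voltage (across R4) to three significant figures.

V_out ≈ 17.1 V

Stage 2 presents R3+R4 = 20500 Ω as a load on stage 1's tap.
Stage 1's lower leg becomes R2‖(R3+R4) = 953.5 Ω, so V_mid = 21.3 × 953.5/1173 = 17.31 V.
Stage 2 is itself unloaded: V_out = V_mid × R4/(R3+R4) = 17.31 × 20300/20500 = 17.1 V.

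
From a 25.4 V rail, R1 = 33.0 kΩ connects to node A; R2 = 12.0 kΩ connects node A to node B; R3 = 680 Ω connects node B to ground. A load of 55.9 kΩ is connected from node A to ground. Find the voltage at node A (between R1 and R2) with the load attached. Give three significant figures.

V ≈ 6.06 V

Below node A the series string R2+R3 = 12680 Ω sits in parallel with the 55900 Ω load: 10340 Ω.
V_A = 25.4 × 10340/(33000 + 10340) = 6.06 V.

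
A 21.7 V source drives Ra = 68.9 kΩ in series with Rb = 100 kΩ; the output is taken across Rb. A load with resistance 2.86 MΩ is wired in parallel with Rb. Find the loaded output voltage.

V_out ≈ 12.7 V

The load sits in parallel with Rb: Rb‖R_L = (100 × 2860) / (100 + 2860) = 96.62 kΩ.
V_out = 21.7 × 96.62 / (68.9 + 96.62) = 21.7 × 96.62/165.5 = 12.7 V.
(Unloaded it would have been 12.8 V.)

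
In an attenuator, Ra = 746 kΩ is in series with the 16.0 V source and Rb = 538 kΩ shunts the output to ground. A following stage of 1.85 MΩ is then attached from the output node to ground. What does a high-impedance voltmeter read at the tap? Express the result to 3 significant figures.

The load sits in parallel with Rb: Rb‖R_L = (538 × 1850) / (538 + 1850) = 416.8 kΩ.
V_out = 16.0 × 416.8 / (746 + 416.8) = 16.0 × 416.8/1163 = 5.74 V.

V_out ≈ 5.74 V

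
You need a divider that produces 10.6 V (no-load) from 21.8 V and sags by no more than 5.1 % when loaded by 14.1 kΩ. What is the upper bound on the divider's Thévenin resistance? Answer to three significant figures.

R_th ≤ 758 Ω

Loading drop = R_th/(R_th + R_L) ≤ 0.0510, so R_th ≤ R_L · ε/(1−ε) = 14.1 kΩ × 0.0510/0.9490 = 758 Ω.
(Any R1, R2 with R2/(R1+R2) = 0.486 and R1‖R2 ≤ 758 Ω will meet the spec.)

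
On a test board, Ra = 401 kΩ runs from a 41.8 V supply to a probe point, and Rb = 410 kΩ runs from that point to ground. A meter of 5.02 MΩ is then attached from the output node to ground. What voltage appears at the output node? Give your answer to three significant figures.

V_out ≈ 20.3 V

The load sits in parallel with Rb: Rb‖R_L = (410 × 5020) / (410 + 5020) = 379.0 kΩ.
V_out = 41.8 × 379.0 / (401 + 379.0) = 41.8 × 379.0/780.0 = 20.3 V.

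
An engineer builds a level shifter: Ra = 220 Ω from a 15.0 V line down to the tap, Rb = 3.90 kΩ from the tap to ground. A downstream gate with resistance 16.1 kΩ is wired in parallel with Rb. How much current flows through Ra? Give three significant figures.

I ≈ 4.46 mA

Rb‖R_L = 3140 Ω, so the source sees Ra + Rb‖R_L = 3360 Ω.
I = 15.0 V / 3360 Ω = 4.46 mA.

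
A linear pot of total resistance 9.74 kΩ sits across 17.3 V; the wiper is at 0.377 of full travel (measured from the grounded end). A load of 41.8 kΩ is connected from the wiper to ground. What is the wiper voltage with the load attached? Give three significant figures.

V ≈ 6.18 V

The wiper splits the pot into (1−α)R = 6.068 kΩ above and αR = 3.672 kΩ below.
Lower section ‖ load = 3.375 kΩ.
V_wiper = 17.3 × 3.375/(6.068 + 3.375) = 6.18 V.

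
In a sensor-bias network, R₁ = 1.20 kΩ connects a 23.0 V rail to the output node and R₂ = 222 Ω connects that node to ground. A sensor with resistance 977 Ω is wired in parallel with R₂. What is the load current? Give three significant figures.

R₂‖R_L = 180.9 Ω; V_out = 23.0 × 180.9/1381 = 3.013 V.
I_L = V_out / R_L = 3.013 / 977 Ω = 3.08 mA.

I_L ≈ 3.08 mA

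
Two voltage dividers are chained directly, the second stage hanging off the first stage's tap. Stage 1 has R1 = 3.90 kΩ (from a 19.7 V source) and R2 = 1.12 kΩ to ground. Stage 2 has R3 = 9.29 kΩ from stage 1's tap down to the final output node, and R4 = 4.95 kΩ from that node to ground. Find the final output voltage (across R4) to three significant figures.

Stage 2 presents R3+R4 = 14.24 kΩ as a load on stage 1's tap.
Stage 1's lower leg becomes R2‖(R3+R4) = 1.038 kΩ, so V_mid = 19.7 × 1.038/4.938 = 4.142 V.
Stage 2 is itself unloaded: V_out = V_mid × R4/(R3+R4) = 4.142 × 4.95/14.24 = 1.44 V.

V_out ≈ 1.44 V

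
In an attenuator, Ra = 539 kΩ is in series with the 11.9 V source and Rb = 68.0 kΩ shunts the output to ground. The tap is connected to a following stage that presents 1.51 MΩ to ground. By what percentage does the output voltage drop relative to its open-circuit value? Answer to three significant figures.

3.85 %

The divider's output (Thévenin) resistance is Ra‖Rb = 60.38 kΩ.
Fractional drop under load = R_th/(R_th + R_L) = 60.38 / (60.38 + 1510) = 0.03845.
So the output falls by 3.85 %.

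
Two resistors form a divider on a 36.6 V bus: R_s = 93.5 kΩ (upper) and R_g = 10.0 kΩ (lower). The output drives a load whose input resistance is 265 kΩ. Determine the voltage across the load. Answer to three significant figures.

The load sits in parallel with R_g: R_g‖R_L = (10.0 × 265) / (10.0 + 265) = 9.636 kΩ.
V_out = 36.6 × 9.636 / (93.5 + 9.636) = 36.6 × 9.636/103.1 = 3.42 V.

V_out ≈ 3.42 V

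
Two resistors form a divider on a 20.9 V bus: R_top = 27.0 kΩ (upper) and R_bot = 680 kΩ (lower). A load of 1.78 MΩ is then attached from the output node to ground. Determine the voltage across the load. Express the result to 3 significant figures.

V_out ≈ 19.8 V

The load sits in parallel with R_bot: R_bot‖R_L = (680 × 1780) / (680 + 1780) = 492.0 kΩ.
V_out = 20.9 × 492.0 / (27.0 + 492.0) = 20.9 × 492.0/519.0 = 19.8 V.
(Unloaded it would have been 20.1 V.)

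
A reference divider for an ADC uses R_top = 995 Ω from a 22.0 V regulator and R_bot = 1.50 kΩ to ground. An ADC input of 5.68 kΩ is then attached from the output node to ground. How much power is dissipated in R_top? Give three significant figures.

Total resistance from the source is R_top + (R_bot‖R_L) = 2182 Ω, so I = 22.0/2182 Ω = 10.08 mA.
P = I²·R_top = (10.08 mA)² × 995 Ω = 101 mW.

P ≈ 101 mW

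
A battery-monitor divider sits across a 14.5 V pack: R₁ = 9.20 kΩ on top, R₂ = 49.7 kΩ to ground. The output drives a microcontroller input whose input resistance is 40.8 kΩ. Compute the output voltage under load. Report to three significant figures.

V_out ≈ 10.3 V

The load sits in parallel with R₂: R₂‖R_L = (49.7 × 40.8) / (49.7 + 40.8) = 22.41 kΩ.
V_out = 14.5 × 22.41 / (9.20 + 22.41) = 14.5 × 22.41/31.61 = 10.3 V.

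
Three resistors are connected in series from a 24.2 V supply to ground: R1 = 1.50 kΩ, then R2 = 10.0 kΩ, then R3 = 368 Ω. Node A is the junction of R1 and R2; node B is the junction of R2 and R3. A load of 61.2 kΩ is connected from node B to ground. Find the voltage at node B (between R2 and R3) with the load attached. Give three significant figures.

At node B, R3 is in parallel with the load: R3‖R_L = 365.8 Ω.
Below node A the resistance is R2 + (R3‖R_L) = 10370 Ω, so V_A = 24.2 × 10370/11870 = 21.14 V.
Then V_B = V_A × (R3‖R_L)/(R2 + R3‖R_L) = 21.14 × 365.8/10370 = 0.746 V.

V ≈ 0.746 V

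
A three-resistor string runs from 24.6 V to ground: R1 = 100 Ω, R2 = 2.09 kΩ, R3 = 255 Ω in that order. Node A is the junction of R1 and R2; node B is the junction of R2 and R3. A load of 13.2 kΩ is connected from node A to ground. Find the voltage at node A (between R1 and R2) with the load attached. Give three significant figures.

V ≈ 23.4 V

Below node A the series string R2+R3 = 2345 Ω sits in parallel with the 13200 Ω load: 1991 Ω.
V_A = 24.6 × 1991/(100 + 1991) = 23.4 V.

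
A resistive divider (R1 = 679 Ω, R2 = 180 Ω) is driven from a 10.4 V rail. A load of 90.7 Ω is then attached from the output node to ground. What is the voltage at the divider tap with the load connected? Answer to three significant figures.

The load sits in parallel with R2: R2‖R_L = (180 × 90.7) / (180 + 90.7) = 60.31 Ω.
V_out = 10.4 × 60.31 / (679 + 60.31) = 10.4 × 60.31/739.3 = 0.848 V.

V_out ≈ 0.848 V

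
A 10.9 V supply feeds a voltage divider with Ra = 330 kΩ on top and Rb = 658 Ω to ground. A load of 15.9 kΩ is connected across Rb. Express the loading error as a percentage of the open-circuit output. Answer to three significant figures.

3.97 %

The divider's output (Thévenin) resistance is Ra‖Rb = 656.7 Ω.
Fractional drop under load = R_th/(R_th + R_L) = 656.7 / (656.7 + 15900) = 0.03966.
So the output falls by 3.97 %.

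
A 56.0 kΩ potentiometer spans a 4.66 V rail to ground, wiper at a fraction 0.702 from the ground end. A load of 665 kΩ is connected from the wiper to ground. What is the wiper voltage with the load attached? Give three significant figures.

V ≈ 3.21 V

The wiper splits the pot into (1−α)R = 16.69 kΩ above and αR = 39.31 kΩ below.
Lower section ‖ load = 37.12 kΩ.
V_wiper = 4.66 × 37.12/(16.69 + 37.12) = 3.21 V.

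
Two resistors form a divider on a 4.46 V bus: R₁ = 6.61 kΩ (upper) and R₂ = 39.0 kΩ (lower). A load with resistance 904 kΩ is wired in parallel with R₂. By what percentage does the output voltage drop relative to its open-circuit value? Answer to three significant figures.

The divider's output (Thévenin) resistance is R₁‖R₂ = 5.652 kΩ.
Fractional drop under load = R_th/(R_th + R_L) = 5.652 / (5.652 + 904) = 0.006213.
So the output falls by 0.621 %.

0.621 %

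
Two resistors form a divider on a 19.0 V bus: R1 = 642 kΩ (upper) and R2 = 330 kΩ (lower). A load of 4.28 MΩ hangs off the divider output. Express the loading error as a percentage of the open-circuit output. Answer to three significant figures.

The divider's output (Thévenin) resistance is R1‖R2 = 218.0 kΩ.
Fractional drop under load = R_th/(R_th + R_L) = 218.0 / (218.0 + 4280) = 0.04846.
So the output falls by 4.85 %.

4.85 %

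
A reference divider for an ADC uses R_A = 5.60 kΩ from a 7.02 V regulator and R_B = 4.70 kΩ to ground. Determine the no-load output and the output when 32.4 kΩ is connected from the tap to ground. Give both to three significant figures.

Unloaded: 3.20 V; loaded: 2.97 V

Open-circuit: V = 7.02 × 4.70/(5.60 + 4.70) = 3.20 V.
With the load, R_B becomes R_B‖R_L = 4.105 kΩ, so V = 7.02 × 4.105/9.705 = 2.97 V.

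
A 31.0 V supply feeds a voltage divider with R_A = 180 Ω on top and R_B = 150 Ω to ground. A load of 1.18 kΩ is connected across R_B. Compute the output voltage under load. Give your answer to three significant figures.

V_out ≈ 13.2 V

The load sits in parallel with R_B: R_B‖R_L = (150 × 1180) / (150 + 1180) = 133.1 Ω.
V_out = 31.0 × 133.1 / (180 + 133.1) = 31.0 × 133.1/313.1 = 13.2 V.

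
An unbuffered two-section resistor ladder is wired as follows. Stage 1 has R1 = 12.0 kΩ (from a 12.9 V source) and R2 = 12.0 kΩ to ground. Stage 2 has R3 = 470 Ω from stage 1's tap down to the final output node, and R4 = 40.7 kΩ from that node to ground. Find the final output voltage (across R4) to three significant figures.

Stage 2 presents R3+R4 = 41170 Ω as a load on stage 1's tap.
Stage 1's lower leg becomes R2‖(R3+R4) = 9292 Ω, so V_mid = 12.9 × 9292/21290 = 5.630 V.
Stage 2 is itself unloaded: V_out = V_mid × R4/(R3+R4) = 5.630 × 40700/41170 = 5.57 V.

V_out ≈ 5.57 V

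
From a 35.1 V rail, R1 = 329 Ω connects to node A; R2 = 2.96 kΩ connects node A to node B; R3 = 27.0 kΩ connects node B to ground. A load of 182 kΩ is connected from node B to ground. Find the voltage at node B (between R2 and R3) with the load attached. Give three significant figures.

At node B, R3 is in parallel with the load: R3‖R_L = 23510 Ω.
Below node A the resistance is R2 + (R3‖R_L) = 26470 Ω, so V_A = 35.1 × 26470/26800 = 34.67 V.
Then V_B = V_A × (R3‖R_L)/(R2 + R3‖R_L) = 34.67 × 23510/26470 = 30.8 V.

V ≈ 30.8 V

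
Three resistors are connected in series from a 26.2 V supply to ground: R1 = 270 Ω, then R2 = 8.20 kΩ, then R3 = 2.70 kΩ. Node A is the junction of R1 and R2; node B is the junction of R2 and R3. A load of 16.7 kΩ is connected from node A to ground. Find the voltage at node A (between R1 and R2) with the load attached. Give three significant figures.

V ≈ 25.2 V

Below node A the series string R2+R3 = 10900 Ω sits in parallel with the 16700 Ω load: 6595 Ω.
V_A = 26.2 × 6595/(270 + 6595) = 25.2 V.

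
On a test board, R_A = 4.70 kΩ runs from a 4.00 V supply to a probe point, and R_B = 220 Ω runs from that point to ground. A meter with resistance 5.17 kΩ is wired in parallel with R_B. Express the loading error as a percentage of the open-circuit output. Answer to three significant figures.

3.91 %

The divider's output (Thévenin) resistance is R_A‖R_B = 210.2 Ω.
Fractional drop under load = R_th/(R_th + R_L) = 210.2 / (210.2 + 5170) = 0.03906.
So the output falls by 3.91 %.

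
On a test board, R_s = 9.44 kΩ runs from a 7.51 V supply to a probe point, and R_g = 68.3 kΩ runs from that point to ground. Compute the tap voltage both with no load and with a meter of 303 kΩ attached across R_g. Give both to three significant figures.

Open-circuit: V = 7.51 × 68.3/(9.44 + 68.3) = 6.60 V.
With the load, R_g becomes R_g‖R_L = 55.74 kΩ, so V = 7.51 × 55.74/65.18 = 6.42 V.

Unloaded: 6.60 V; loaded: 6.42 V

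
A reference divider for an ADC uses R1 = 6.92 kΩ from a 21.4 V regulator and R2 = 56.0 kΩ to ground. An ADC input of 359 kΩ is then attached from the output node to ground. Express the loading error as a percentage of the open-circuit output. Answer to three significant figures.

The divider's output (Thévenin) resistance is R1‖R2 = 6.159 kΩ.
Fractional drop under load = R_th/(R_th + R_L) = 6.159 / (6.159 + 359) = 0.01687.
So the output falls by 1.69 %.

1.69 %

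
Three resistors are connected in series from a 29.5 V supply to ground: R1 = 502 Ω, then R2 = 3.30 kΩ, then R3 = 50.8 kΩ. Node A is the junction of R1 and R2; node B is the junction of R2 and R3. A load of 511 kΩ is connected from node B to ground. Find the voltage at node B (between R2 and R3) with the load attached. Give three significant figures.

At node B, R3 is in parallel with the load: R3‖R_L = 46210 Ω.
Below node A the resistance is R2 + (R3‖R_L) = 49510 Ω, so V_A = 29.5 × 49510/50010 = 29.20 V.
Then V_B = V_A × (R3‖R_L)/(R2 + R3‖R_L) = 29.20 × 46210/49510 = 27.3 V.

V ≈ 27.3 V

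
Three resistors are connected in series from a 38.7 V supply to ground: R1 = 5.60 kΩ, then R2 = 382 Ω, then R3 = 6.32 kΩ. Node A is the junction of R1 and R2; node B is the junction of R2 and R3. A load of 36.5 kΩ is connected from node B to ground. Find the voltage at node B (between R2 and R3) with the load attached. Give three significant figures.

At node B, R3 is in parallel with the load: R3‖R_L = 5387 Ω.
Below node A the resistance is R2 + (R3‖R_L) = 5769 Ω, so V_A = 38.7 × 5769/11370 = 19.64 V.
Then V_B = V_A × (R3‖R_L)/(R2 + R3‖R_L) = 19.64 × 5387/5769 = 18.3 V.

V ≈ 18.3 V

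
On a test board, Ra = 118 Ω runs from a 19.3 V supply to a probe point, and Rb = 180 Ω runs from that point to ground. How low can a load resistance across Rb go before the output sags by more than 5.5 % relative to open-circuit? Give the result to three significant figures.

Output resistance R_th = Ra‖Rb = (118 × 180)/298.0 = 71.28 Ω.
The fractional drop is R_th/(R_th + R_L); requiring this ≤ 0.0550 gives R_L ≥ R_th(1/0.0550 − 1) = 71.28 × 17.18 = 1.22 kΩ.

R_L(min) ≈ 1.22 kΩ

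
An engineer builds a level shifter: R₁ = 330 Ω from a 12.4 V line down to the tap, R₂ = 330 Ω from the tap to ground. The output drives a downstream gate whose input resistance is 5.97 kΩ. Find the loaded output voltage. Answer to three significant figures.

The load sits in parallel with R₂: R₂‖R_L = (330 × 5970) / (330 + 5970) = 312.7 Ω.
V_out = 12.4 × 312.7 / (330 + 312.7) = 12.4 × 312.7/642.7 = 6.03 V.
(Unloaded it would have been 6.20 V.)

V_out ≈ 6.03 V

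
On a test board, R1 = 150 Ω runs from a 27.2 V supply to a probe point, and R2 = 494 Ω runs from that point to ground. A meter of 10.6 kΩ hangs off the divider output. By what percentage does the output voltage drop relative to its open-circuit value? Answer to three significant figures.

The divider's output (Thévenin) resistance is R1‖R2 = 115.1 Ω.
Fractional drop under load = R_th/(R_th + R_L) = 115.1 / (115.1 + 10600) = 0.01074.
So the output falls by 1.07 %.

1.07 %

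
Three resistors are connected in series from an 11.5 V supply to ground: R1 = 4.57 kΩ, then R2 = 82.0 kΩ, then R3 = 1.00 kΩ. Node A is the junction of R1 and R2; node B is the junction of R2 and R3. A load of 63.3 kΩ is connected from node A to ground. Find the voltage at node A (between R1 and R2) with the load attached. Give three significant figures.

V ≈ 10.2 V

Below node A the series string R2+R3 = 83.00 kΩ sits in parallel with the 63.3 kΩ load: 35.91 kΩ.
V_A = 11.5 × 35.91/(4.57 + 35.91) = 10.2 V.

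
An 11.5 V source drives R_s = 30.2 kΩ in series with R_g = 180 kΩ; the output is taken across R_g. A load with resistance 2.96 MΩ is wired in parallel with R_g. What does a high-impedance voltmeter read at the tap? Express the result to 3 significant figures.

The load sits in parallel with R_g: R_g‖R_L = (180 × 2960) / (180 + 2960) = 169.7 kΩ.
V_out = 11.5 × 169.7 / (30.2 + 169.7) = 11.5 × 169.7/199.9 = 9.76 V.
(Unloaded it would have been 9.85 V.)

V_out ≈ 9.76 V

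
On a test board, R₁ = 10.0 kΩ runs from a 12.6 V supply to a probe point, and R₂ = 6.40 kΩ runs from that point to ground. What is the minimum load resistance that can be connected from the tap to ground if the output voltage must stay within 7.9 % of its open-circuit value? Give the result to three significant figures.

R_L(min) ≈ 45.5 kΩ

Output resistance R_th = R₁‖R₂ = (10.0 × 6.40)/16.40 = 3.902 kΩ.
The fractional drop is R_th/(R_th + R_L); requiring this ≤ 0.0790 gives R_L ≥ R_th(1/0.0790 − 1) = 3.902 × 11.66 = 45.5 kΩ.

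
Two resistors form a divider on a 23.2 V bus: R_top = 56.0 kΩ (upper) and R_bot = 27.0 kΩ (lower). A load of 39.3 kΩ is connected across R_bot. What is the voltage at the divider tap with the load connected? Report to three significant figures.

V_out ≈ 5.16 V

The load sits in parallel with R_bot: R_bot‖R_L = (27.0 × 39.3) / (27.0 + 39.3) = 16.00 kΩ.
V_out = 23.2 × 16.00 / (56.0 + 16.00) = 23.2 × 16.00/72.00 = 5.16 V.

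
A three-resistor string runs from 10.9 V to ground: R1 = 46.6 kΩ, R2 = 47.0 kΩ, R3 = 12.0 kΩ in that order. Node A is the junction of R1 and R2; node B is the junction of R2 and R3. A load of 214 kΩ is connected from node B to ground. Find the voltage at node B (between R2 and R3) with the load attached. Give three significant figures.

V ≈ 1.18 V

At node B, R3 is in parallel with the load: R3‖R_L = 11.36 kΩ.
Below node A the resistance is R2 + (R3‖R_L) = 58.36 kΩ, so V_A = 10.9 × 58.36/105.0 = 6.061 V.
Then V_B = V_A × (R3‖R_L)/(R2 + R3‖R_L) = 6.061 × 11.36/58.36 = 1.18 V.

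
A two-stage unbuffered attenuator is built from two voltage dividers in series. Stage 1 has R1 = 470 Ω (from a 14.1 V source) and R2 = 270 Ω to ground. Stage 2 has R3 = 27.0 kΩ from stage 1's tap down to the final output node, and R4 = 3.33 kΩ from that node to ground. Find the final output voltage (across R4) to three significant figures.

Stage 2 presents R3+R4 = 30330 Ω as a load on stage 1's tap.
Stage 1's lower leg becomes R2‖(R3+R4) = 267.6 Ω, so V_mid = 14.1 × 267.6/737.6 = 5.116 V.
Stage 2 is itself unloaded: V_out = V_mid × R4/(R3+R4) = 5.116 × 3330/30330 = 0.562 V.

V_out ≈ 0.562 V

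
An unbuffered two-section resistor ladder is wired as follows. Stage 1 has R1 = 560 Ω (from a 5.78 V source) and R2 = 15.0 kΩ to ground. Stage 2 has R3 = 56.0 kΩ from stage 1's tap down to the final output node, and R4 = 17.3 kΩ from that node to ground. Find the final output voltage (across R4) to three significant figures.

Stage 2 presents R3+R4 = 73300 Ω as a load on stage 1's tap.
Stage 1's lower leg becomes R2‖(R3+R4) = 12450 Ω, so V_mid = 5.78 × 12450/13010 = 5.531 V.
Stage 2 is itself unloaded: V_out = V_mid × R4/(R3+R4) = 5.531 × 17300/73300 = 1.31 V.

V_out ≈ 1.31 V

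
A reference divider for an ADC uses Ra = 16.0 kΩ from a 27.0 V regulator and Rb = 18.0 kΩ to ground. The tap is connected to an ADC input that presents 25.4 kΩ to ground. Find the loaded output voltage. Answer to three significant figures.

V_out ≈ 10.7 V

The load sits in parallel with Rb: Rb‖R_L = (18.0 × 25.4) / (18.0 + 25.4) = 10.53 kΩ.
V_out = 27.0 × 10.53 / (16.0 + 10.53) = 27.0 × 10.53/26.53 = 10.7 V.
(Unloaded it would have been 14.3 V.)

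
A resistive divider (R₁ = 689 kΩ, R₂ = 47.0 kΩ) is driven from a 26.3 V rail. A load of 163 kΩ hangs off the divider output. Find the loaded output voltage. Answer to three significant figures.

The load sits in parallel with R₂: R₂‖R_L = (47.0 × 163) / (47.0 + 163) = 36.48 kΩ.
V_out = 26.3 × 36.48 / (689 + 36.48) = 26.3 × 36.48/725.5 = 1.32 V.

V_out ≈ 1.32 V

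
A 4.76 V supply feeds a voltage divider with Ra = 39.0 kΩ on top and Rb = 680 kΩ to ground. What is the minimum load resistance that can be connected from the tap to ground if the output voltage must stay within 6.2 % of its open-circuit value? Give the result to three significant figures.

Output resistance R_th = Ra‖Rb = (39.0 × 680)/719.0 = 36.88 kΩ.
The fractional drop is R_th/(R_th + R_L); requiring this ≤ 0.0620 gives R_L ≥ R_th(1/0.0620 − 1) = 36.88 × 15.13 = 558 kΩ.

R_L(min) ≈ 558 kΩ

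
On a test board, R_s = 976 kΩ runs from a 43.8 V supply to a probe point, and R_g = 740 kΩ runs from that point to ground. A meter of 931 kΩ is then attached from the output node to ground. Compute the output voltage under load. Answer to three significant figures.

The load sits in parallel with R_g: R_g‖R_L = (740 × 931) / (740 + 931) = 412.3 kΩ.
V_out = 43.8 × 412.3 / (976 + 412.3) = 43.8 × 412.3/1388 = 13.0 V.

V_out ≈ 13.0 V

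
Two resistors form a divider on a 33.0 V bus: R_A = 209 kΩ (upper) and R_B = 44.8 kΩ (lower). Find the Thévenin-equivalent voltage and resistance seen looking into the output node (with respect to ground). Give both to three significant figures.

V_th = 5.83 V, R_th = 36.9 kΩ

V_th is the open-circuit tap voltage: 33.0 × 44.8/(209 + 44.8) = 5.83 V.
With the supply zeroed, R_A and R_B appear in parallel from the tap: R_th = R_A‖R_B = (209 × 44.8)/253.8 = 36.9 kΩ.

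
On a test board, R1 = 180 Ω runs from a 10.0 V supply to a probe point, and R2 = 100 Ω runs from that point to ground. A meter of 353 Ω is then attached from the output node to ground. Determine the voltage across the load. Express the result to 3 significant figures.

V_out ≈ 3.02 V

The load sits in parallel with R2: R2‖R_L = (100 × 353) / (100 + 353) = 77.92 Ω.
V_out = 10.0 × 77.92 / (180 + 77.92) = 10.0 × 77.92/257.9 = 3.02 V.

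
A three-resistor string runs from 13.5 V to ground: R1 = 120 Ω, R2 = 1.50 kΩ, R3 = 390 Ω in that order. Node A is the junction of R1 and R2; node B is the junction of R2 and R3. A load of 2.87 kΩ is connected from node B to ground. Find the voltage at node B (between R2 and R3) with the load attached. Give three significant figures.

At node B, R3 is in parallel with the load: R3‖R_L = 343.3 Ω.
Below node A the resistance is R2 + (R3‖R_L) = 1843 Ω, so V_A = 13.5 × 1843/1963 = 12.67 V.
Then V_B = V_A × (R3‖R_L)/(R2 + R3‖R_L) = 12.67 × 343.3/1843 = 2.36 V.

V ≈ 2.36 V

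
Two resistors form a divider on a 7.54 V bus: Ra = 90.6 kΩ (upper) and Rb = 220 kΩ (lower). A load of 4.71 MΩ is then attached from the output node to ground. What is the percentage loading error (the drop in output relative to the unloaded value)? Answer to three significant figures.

1.34 %

The divider's output (Thévenin) resistance is Ra‖Rb = 64.17 kΩ.
Fractional drop under load = R_th/(R_th + R_L) = 64.17 / (64.17 + 4710) = 0.01344.
So the output falls by 1.34 %.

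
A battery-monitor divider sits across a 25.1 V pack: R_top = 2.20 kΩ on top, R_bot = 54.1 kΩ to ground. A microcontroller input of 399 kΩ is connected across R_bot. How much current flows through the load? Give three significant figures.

I_L ≈ 0.0601 mA

R_bot‖R_L = 47.64 kΩ; V_out = 25.1 × 47.64/49.84 = 23.99 V.
I_L = V_out / R_L = 23.99 / 399 kΩ = 0.0601 mA.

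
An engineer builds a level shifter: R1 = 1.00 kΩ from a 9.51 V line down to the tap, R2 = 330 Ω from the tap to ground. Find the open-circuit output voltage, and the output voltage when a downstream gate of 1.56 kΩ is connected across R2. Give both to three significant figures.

Unloaded: 2.36 V; loaded: 2.04 V

Open-circuit: V = 9.51 × 330/(1000 + 330) = 2.36 V.
With the load, R2 becomes R2‖R_L = 272.4 Ω, so V = 9.51 × 272.4/1272 = 2.04 V.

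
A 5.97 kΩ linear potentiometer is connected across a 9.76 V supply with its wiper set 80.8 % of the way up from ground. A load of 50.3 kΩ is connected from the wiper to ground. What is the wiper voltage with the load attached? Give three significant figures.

V ≈ 7.74 V

The wiper splits the pot into (1−α)R = 1.146 kΩ above and αR = 4.824 kΩ below.
Lower section ‖ load = 4.402 kΩ.
V_wiper = 9.76 × 4.402/(1.146 + 4.402) = 7.74 V.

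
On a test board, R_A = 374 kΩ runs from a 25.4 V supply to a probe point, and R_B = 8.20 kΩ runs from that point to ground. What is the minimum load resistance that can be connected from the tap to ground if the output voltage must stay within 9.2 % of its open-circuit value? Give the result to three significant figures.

R_L(min) ≈ 79.2 kΩ

Output resistance R_th = R_A‖R_B = (374 × 8.20)/382.2 = 8.024 kΩ.
The fractional drop is R_th/(R_th + R_L); requiring this ≤ 0.0920 gives R_L ≥ R_th(1/0.0920 − 1) = 8.024 × 9.870 = 79.2 kΩ.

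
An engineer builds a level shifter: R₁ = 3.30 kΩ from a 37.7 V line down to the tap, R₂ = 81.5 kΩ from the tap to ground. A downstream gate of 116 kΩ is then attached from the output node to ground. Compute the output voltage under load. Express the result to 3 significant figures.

V_out ≈ 35.3 V

The load sits in parallel with R₂: R₂‖R_L = (81.5 × 116) / (81.5 + 116) = 47.87 kΩ.
V_out = 37.7 × 47.87 / (3.30 + 47.87) = 37.7 × 47.87/51.17 = 35.3 V.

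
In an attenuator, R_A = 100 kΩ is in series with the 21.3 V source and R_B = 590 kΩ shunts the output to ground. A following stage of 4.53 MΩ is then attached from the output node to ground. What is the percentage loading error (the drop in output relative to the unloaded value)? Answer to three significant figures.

The divider's output (Thévenin) resistance is R_A‖R_B = 85.51 kΩ.
Fractional drop under load = R_th/(R_th + R_L) = 85.51 / (85.51 + 4530) = 0.01853.
So the output falls by 1.85 %.

1.85 %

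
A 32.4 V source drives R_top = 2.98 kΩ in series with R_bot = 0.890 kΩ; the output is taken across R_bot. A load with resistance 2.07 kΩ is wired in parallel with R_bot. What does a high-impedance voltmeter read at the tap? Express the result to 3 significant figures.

V_out ≈ 5.60 V

The load sits in parallel with R_bot: R_bot‖R_L = (890 × 2070) / (890 + 2070) = 622.4 Ω.
V_out = 32.4 × 622.4 / (2980 + 622.4) = 32.4 × 622.4/3602 = 5.60 V.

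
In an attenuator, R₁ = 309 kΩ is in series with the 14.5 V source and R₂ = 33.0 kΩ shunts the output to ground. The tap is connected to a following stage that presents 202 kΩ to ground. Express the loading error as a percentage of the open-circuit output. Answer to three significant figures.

The divider's output (Thévenin) resistance is R₁‖R₂ = 29.82 kΩ.
Fractional drop under load = R_th/(R_th + R_L) = 29.82 / (29.82 + 202) = 0.1286.
So the output falls by 12.9 %.

12.9 %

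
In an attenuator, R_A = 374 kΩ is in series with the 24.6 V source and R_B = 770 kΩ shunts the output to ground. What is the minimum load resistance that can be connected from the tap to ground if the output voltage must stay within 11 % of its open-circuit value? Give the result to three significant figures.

R_L(min) ≈ 2.04 MΩ

Output resistance R_th = R_A‖R_B = (374 × 770)/1144 = 251.7 kΩ.
The fractional drop is R_th/(R_th + R_L); requiring this ≤ 0.110 gives R_L ≥ R_th(1/0.110 − 1) = 251.7 × 8.091 = 2.04 MΩ.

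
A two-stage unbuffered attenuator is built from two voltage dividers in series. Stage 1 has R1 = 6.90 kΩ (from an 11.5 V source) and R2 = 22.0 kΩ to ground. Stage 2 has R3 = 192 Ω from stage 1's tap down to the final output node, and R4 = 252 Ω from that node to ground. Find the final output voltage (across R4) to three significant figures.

V_out ≈ 0.387 V

Stage 2 presents R3+R4 = 444.0 Ω as a load on stage 1's tap.
Stage 1's lower leg becomes R2‖(R3+R4) = 435.2 Ω, so V_mid = 11.5 × 435.2/7335 = 0.6823 V.
Stage 2 is itself unloaded: V_out = V_mid × R4/(R3+R4) = 0.6823 × 252/444.0 = 0.387 V.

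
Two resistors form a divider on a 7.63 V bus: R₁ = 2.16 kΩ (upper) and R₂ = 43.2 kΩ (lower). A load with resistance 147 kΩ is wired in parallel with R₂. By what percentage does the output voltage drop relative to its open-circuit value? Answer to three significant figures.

The divider's output (Thévenin) resistance is R₁‖R₂ = 2.057 kΩ.
Fractional drop under load = R_th/(R_th + R_L) = 2.057 / (2.057 + 147) = 0.01380.
So the output falls by 1.38 %.

1.38 %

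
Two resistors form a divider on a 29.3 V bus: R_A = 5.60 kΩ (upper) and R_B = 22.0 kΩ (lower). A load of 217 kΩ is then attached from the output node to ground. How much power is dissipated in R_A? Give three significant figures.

Total resistance from the source is R_A + (R_B‖R_L) = 25.57 kΩ, so I = 29.3/25.57 kΩ = 1.146 mA.
P = I²·R_A = (1.146 mA)² × 5.60 kΩ = 7.35 mW.

P ≈ 7.35 mW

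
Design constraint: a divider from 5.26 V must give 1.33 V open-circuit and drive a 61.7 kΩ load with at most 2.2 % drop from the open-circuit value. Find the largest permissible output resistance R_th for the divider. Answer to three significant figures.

R_th ≤ 1.39 kΩ

Loading drop = R_th/(R_th + R_L) ≤ 0.0220, so R_th ≤ R_L · ε/(1−ε) = 61.7 kΩ × 0.0220/0.9780 = 1.39 kΩ.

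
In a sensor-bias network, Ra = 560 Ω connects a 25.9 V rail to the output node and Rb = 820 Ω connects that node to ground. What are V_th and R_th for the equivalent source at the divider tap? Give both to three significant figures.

V_th = 15.4 V, R_th = 333 Ω

V_th is the open-circuit tap voltage: 25.9 × 820/(560 + 820) = 15.4 V.
With the supply zeroed, Ra and Rb appear in parallel from the tap: R_th = Ra‖Rb = (560 × 820)/1380 = 333 Ω.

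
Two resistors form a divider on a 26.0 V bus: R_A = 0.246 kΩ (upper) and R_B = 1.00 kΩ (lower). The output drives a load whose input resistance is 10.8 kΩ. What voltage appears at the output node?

The load sits in parallel with R_B: R_B‖R_L = (1000 × 10800) / (1000 + 10800) = 915.3 Ω.
V_out = 26.0 × 915.3 / (246 + 915.3) = 26.0 × 915.3/1161 = 20.5 V.
(Unloaded it would have been 20.9 V.)

V_out ≈ 20.5 V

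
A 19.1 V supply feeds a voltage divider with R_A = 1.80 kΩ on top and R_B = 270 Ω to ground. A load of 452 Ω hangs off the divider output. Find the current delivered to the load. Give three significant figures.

I_L ≈ 3.63 mA

R_B‖R_L = 169.0 Ω; V_out = 19.1 × 169.0/1969 = 1.640 V.
I_L = V_out / R_L = 1.640 / 452 Ω = 3.63 mA.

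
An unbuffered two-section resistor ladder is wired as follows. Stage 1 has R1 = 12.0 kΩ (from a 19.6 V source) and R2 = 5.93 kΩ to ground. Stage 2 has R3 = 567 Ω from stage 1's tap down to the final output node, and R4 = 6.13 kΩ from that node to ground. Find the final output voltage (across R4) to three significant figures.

V_out ≈ 3.73 V

Stage 2 presents R3+R4 = 6697 Ω as a load on stage 1's tap.
Stage 1's lower leg becomes R2‖(R3+R4) = 3145 Ω, so V_mid = 19.6 × 3145/15150 = 4.070 V.
Stage 2 is itself unloaded: V_out = V_mid × R4/(R3+R4) = 4.070 × 6130/6697 = 3.73 V.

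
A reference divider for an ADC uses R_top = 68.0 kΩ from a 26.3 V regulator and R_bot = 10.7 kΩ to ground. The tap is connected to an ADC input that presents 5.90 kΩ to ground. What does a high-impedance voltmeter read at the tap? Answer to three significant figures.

V_out ≈ 1.39 V

The load sits in parallel with R_bot: R_bot‖R_L = (10.7 × 5.90) / (10.7 + 5.90) = 3.803 kΩ.
V_out = 26.3 × 3.803 / (68.0 + 3.803) = 26.3 × 3.803/71.80 = 1.39 V.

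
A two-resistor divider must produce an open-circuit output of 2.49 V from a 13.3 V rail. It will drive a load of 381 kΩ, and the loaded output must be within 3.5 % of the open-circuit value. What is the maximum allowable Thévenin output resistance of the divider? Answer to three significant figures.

R_th ≤ 13.8 kΩ

Loading drop = R_th/(R_th + R_L) ≤ 0.0350, so R_th ≤ R_L · ε/(1−ε) = 381 kΩ × 0.0350/0.9650 = 13.8 kΩ.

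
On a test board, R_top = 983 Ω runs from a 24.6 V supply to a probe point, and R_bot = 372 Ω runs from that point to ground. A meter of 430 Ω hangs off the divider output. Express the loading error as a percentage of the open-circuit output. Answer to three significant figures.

38.6 %

The divider's output (Thévenin) resistance is R_top‖R_bot = 269.9 Ω.
Fractional drop under load = R_th/(R_th + R_L) = 269.9 / (269.9 + 430) = 0.3856.
So the output falls by 38.6 %.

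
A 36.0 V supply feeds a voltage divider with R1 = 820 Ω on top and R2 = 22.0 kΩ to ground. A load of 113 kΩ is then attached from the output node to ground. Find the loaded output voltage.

V_out ≈ 34.5 V

The load sits in parallel with R2: R2‖R_L = (22000 × 113000) / (22000 + 113000) = 18410 Ω.
V_out = 36.0 × 18410 / (820 + 18410) = 36.0 × 18410/19230 = 34.5 V.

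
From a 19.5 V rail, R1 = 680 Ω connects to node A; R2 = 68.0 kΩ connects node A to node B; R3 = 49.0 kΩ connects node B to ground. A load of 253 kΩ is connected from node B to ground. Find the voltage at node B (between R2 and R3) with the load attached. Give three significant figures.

V ≈ 7.29 V

At node B, R3 is in parallel with the load: R3‖R_L = 41050 Ω.
Below node A the resistance is R2 + (R3‖R_L) = 109000 Ω, so V_A = 19.5 × 109000/109700 = 19.38 V.
Then V_B = V_A × (R3‖R_L)/(R2 + R3‖R_L) = 19.38 × 41050/109000 = 7.29 V.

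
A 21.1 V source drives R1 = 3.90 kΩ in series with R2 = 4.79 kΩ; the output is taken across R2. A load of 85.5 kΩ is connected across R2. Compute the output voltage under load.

The load sits in parallel with R2: R2‖R_L = (4.79 × 85.5) / (4.79 + 85.5) = 4.536 kΩ.
V_out = 21.1 × 4.536 / (3.90 + 4.536) = 21.1 × 4.536/8.436 = 11.3 V.

V_out ≈ 11.3 V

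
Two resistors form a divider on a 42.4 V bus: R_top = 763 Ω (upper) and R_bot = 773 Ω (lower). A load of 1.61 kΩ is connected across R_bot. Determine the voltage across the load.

The load sits in parallel with R_bot: R_bot‖R_L = (773 × 1610) / (773 + 1610) = 522.3 Ω.
V_out = 42.4 × 522.3 / (763 + 522.3) = 42.4 × 522.3/1285 = 17.2 V.
(Unloaded it would have been 21.3 V.)

V_out ≈ 17.2 V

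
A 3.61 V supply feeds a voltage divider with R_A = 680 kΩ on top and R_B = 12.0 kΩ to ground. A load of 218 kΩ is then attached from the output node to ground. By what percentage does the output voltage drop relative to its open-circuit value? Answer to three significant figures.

The divider's output (Thévenin) resistance is R_A‖R_B = 11.79 kΩ.
Fractional drop under load = R_th/(R_th + R_L) = 11.79 / (11.79 + 218) = 0.05132.
So the output falls by 5.13 %.

5.13 %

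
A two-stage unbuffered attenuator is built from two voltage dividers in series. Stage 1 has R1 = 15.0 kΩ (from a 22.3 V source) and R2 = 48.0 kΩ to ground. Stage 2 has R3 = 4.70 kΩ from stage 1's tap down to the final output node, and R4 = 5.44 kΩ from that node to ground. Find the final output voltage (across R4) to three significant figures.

Stage 2 presents R3+R4 = 10.14 kΩ as a load on stage 1's tap.
Stage 1's lower leg becomes R2‖(R3+R4) = 8.372 kΩ, so V_mid = 22.3 × 8.372/23.37 = 7.988 V.
Stage 2 is itself unloaded: V_out = V_mid × R4/(R3+R4) = 7.988 × 5.44/10.14 = 4.29 V.

V_out ≈ 4.29 V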